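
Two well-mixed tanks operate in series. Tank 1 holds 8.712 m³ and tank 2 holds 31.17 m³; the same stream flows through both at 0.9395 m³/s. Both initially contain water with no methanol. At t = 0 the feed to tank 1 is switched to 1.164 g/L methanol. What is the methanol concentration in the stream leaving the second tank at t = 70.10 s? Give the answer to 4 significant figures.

0.9689 g/L

Time constants: τᵢ = Vᵢ/Q for each well-mixed tank.
τ₁ = 8.712/0.9395 = 9.27302 s; τ₂ = 31.17/0.9395 = 33.1772 s.
Solving the cascade with C₁(0)=C₂(0)=0 gives C₂(t) = C_in[1 − (τ₁ e^(−t/τ₁) − τ₂ e^(−t/τ₂))/(τ₁ − τ₂)].
At t = 70.10: e^(−t/τ₁) = 0.000521101, e^(−t/τ₂) = 0.120887.
C₂ = 1.164·[1 − (9.27302·0.000521101 − 33.1772·0.120887)/(-23.9042)] = 1.164·0.832420 = 0.968936 g/L.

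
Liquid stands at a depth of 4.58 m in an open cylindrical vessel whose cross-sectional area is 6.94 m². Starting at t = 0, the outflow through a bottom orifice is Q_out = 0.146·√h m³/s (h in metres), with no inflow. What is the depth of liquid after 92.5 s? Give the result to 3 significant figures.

Volume balance on the tank: A dh/dt = −0.146 √h.
Separate and integrate: 2(√h − √h₀) = −(0.146/A) t.
√h = √4.58 − 0.146·92.5/(2·6.94) = 2.1401 − 0.97298 = 1.1671.
h = 1.1671² = 1.3621 m.

1.36 m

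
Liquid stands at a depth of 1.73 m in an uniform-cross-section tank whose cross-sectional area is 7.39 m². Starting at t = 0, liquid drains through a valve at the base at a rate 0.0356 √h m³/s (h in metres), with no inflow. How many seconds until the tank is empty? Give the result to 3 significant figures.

546 s

Unsteady balance on liquid volume: A dh/dt = −0.0356 √h.
This is separable: 2 d(√h)/dt = −0.0356/A, so √h = √h₀ − (0.0356/(2A)) t.
Tank is empty when √h = 0: t_empty = 2A√h₀/0.0356.
t_empty = 2·7.39·√1.73/0.0356 = 14.780·1.3153/0.0356 = 546.07 s.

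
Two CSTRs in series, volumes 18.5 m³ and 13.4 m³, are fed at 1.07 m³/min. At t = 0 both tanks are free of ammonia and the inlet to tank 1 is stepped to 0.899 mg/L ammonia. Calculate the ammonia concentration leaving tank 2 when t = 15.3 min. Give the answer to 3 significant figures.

0.249 mg/L

Species balance on tank i: dCᵢ/dt = (Cᵢ₋₁ − Cᵢ)/τᵢ with τᵢ = Vᵢ/Q.
τ₁ = 18.5/1.07 = 17.290 min; τ₂ = 13.4/1.07 = 12.523 min.
Solving the cascade with C₁(0)=C₂(0)=0 gives C₂(t) = C_in[1 − (τ₁ e^(−t/τ₁) − τ₂ e^(−t/τ₂))/(τ₁ − τ₂)].
At t = 15.3: e^(−t/τ₁) = 0.41275, e^(−t/τ₂) = 0.29472.
C₂ = 0.899·[1 − (17.290·0.41275 − 12.523·0.29472)/(4.7664)] = 0.899·0.27715 = 0.24916 mg/L.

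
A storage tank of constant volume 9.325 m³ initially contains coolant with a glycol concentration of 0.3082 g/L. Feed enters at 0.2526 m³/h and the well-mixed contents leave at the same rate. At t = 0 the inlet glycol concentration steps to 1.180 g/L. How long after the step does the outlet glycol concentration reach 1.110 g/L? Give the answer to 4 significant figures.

93.10 h

Species balance: V dC/dt = Q(C_in − C) ⇒ τ = V/Q = 36.9161 h.
C(t) = C_in + (C₀ − C_in) e^(−t/τ). Set C = 1.110 and solve for t:
e^(−t/τ) = (C − C_in)/(C₀ − C_in) = (1.110 − 1.180)/(0.3082 − 1.180) = 0.0802936
t = −τ ln(…) = 36.9161 × 2.52206 = 93.1047 h.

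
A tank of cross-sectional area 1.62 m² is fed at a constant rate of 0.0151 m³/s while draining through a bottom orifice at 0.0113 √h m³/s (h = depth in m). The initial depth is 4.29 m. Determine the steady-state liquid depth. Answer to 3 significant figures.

A dh/dt = Q_in − 0.0113 √h. Steady state requires inflow = outflow:
Q_in = 0.0113 √h_ss ⇒ √h_ss = 0.0151/0.0113 = 1.3363.
h_ss = 1.3363² = 1.7857 m. (Since h₀ = 4.29 m > h_ss, the level will fall toward this value.)

1.79 m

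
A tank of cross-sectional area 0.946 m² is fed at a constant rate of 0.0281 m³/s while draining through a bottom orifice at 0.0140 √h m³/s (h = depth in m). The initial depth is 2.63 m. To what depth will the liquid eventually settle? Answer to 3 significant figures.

4.03 m

A dh/dt = Q_in − 0.0140 √h. Steady state requires inflow = outflow:
Q_in = 0.0140 √h_ss ⇒ √h_ss = 0.0281/0.0140 = 2.0071.
h_ss = 2.0071² = 4.0286 m. (Since h₀ = 2.63 m < h_ss, the level will rise toward this value.)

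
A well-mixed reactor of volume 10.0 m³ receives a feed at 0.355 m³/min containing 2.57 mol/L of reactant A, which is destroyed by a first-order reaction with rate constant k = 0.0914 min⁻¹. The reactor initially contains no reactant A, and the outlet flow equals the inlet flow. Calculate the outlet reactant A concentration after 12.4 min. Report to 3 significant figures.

0.570 mol/L

V dC/dt = Q(C_in − C) − k V C.
dC/dt = (Q/V) C_in − (Q/V + k) C; effective rate a = Q/V + k = 0.035500 + 0.0914 = 0.12690 min⁻¹.
C_ss = Q C_in/(Q + kV) = 0.71895 mol/L; C(t) = C_ss + (C₀ − C_ss) e^(−a t).
C(12.4) = 0.71895 + (-0.71895)·e^(−0.12690·12.4) = 0.71895 + (-0.71895)·0.20731 = 0.56991 mol/L.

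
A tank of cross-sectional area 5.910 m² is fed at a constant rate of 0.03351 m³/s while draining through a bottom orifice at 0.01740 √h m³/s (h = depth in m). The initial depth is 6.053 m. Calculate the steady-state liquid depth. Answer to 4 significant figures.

3.709 m

Level balance: A dh/dt = 0.03351 − 0.01740 √h. Setting dh/dt = 0:
Q_in = 0.01740 √h_ss ⇒ √h_ss = 0.03351/0.01740 = 1.92586.
h_ss = 1.92586² = 3.70894 m. (Since h₀ = 6.053 m > h_ss, the level will fall toward this value.)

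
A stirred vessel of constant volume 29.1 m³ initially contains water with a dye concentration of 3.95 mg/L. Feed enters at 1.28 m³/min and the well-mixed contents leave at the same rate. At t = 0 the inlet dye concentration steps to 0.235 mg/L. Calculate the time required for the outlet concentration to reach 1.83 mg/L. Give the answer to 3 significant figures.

19.2 min

Species balance: V dC/dt = Q(C_in − C) ⇒ τ = V/Q = 22.734 min.
C(t) = C_in + (C₀ − C_in) e^(−t/τ). Set C = 1.83 and solve for t:
e^(−t/τ) = (C − C_in)/(C₀ − C_in) = (1.83 − 0.235)/(3.95 − 0.235) = 0.42934
t = −τ ln(…) = 22.734 × 0.84550 = 19.222 min.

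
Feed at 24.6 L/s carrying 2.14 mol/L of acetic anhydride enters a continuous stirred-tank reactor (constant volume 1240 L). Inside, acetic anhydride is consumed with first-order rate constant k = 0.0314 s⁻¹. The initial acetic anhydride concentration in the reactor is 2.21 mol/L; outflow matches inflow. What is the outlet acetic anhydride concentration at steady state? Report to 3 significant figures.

0.829 mol/L

Species balance: V dC/dt = Q C_in − Q C − k V C.
At steady state: 0 = Q C_in − (Q + kV) C_ss, so C_ss = Q C_in/(Q + kV).
C_ss = 24.6·2.14/(24.6 + 0.0314·1240) = 52.644/63.536 = 0.82857 mol/L.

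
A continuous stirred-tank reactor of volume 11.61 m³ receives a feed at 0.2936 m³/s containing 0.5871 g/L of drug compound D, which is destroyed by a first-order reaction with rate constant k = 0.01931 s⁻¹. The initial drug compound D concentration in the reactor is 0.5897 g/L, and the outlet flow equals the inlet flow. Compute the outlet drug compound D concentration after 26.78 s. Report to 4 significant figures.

Accumulation = in − out − consumed: V dC/dt = Q C_in − Q C − k V C.
dC/dt = (Q/V) C_in − (Q/V + k) C; effective rate a = Q/V + k = 0.0252885 + 0.01931 = 0.0445985 s⁻¹.
C_ss = Q C_in/(Q + kV) = 0.332901 g/L; C(t) = C_ss + (C₀ − C_ss) e^(−a t).
C(26.78) = 0.332901 + (0.256799)·e^(−0.0445985·26.78) = 0.332901 + (0.256799)·0.302901 = 0.410686 g/L.

0.4107 g/L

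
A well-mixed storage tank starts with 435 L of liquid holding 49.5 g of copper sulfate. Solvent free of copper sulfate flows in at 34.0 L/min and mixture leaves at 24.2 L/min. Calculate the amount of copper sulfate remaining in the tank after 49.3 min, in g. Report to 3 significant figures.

7.83 g

Total volume: dV/dt = Q_in − Q_out = 9.8000 L/min, so V(t) = 435 + 9.8000 t and V(49.3) = 918.14 L.
Solute balance: dm/dt = 0 − Q_out C = −Q_out m/V(t).
dm/m = −Q_out dt/(V₀ + 9.8000 t); integrating gives ln(m/m₀) = −(Q_out/(Q_in−Q_out)) ln(V/V₀).
m = m₀ (V₀/V)^(Q_out/(Q_in−Q_out)) = 49.5 × (435/918.14)^(2.4694) = 7.8251 g.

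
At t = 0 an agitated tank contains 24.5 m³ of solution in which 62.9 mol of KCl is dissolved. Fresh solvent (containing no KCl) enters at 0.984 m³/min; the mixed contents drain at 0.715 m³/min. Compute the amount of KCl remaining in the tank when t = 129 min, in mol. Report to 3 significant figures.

6.03 mol

Let m(t) be the amount of KCl. Volume: V(t) = V₀ + (Q_in − Q_out) t = 24.5 + 0.26900 t; V(129) = 59.201 m³.
Solute balance: dm/dt = 0 − Q_out C = −Q_out m/V(t).
Separate: dm/m = −Q_out dt/V(t) ⇒ ln(m/m₀) = −(Q_out/(Q_in−Q_out)) ln(V/V₀).
m = m₀ (V₀/V)^(Q_out/(Q_in−Q_out)) = 62.9 × (24.5/59.201)^(2.6580) = 6.0285 mol.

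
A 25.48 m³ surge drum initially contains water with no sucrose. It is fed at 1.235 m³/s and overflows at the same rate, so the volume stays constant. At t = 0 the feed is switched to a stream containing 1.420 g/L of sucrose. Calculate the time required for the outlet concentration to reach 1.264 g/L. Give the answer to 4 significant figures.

45.57 s

Transient balance on the dissolved component: V dC/dt = Q(C_in − C), so τ = V/Q = 20.6316 s.
C(t) = C_in + (C₀ − C_in) e^(−t/τ). Set C = 1.264 and solve for t:
e^(−t/τ) = (C − C_in)/(C₀ − C_in) = (1.264 − 1.420)/(0 − 1.420) = 0.109859
t = −τ ln(…) = 20.6316 × 2.20856 = 45.5660 s.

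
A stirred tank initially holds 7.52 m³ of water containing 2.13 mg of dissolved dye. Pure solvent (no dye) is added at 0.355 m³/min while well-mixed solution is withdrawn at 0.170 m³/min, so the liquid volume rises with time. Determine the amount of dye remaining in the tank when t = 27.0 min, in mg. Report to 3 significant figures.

Total volume: dV/dt = Q_in − Q_out = 0.18500 m³/min, so V(t) = 7.52 + 0.18500 t and V(27.0) = 12.515 m³.
Solute balance: dm/dt = 0 − Q_out C = −Q_out m/V(t).
dm/m = −Q_out dt/(V₀ + 0.18500 t); integrating gives ln(m/m₀) = −(Q_out/(Q_in−Q_out)) ln(V/V₀).
m = m₀ (V₀/V)^(Q_out/(Q_in−Q_out)) = 2.13 × (7.52/12.515)^(0.91892) = 1.3338 mg.

1.33 mg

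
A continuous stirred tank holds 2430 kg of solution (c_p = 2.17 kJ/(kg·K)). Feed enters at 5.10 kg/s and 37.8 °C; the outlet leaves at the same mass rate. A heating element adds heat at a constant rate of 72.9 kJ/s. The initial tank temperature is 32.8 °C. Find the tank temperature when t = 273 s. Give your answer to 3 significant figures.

37.9 °C

Energy balance: M c_p dT/dt = ṁ c_p (T_in − T) + 72.9.
Rearrange: dT/dt = (T_ss − T)/τ with τ = M/ṁ = 476.47 s and T_ss = T_in + Q̇/(ṁ c_p) = 44.387 °C.
Integrating: T(t) = T_ss + (T₀ − T_ss) e^(−t/τ).
T(273) = 44.387 + (-11.587)·e^(−273/476.47) = 44.387 + (-11.587)·0.56385 = 37.854 °C.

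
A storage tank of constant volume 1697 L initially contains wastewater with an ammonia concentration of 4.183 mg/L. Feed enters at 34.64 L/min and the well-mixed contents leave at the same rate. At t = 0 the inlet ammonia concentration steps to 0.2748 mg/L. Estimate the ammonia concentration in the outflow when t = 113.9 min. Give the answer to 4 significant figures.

Mass balance on the solute (V constant): V dC/dt = Q(C_in − C).
Time constant τ = V/Q = 1697/34.64 = 48.9896 min.
Solution: C(t) = C_in + (C₀ − C_in) e^(−t/τ).
C(113.9) = 0.2748 + (4.183 − 0.2748)·e^(−113.9/48.9896) = 0.2748 + (3.90820)·0.0977851 = 0.656964 mg/L.

0.6570 mg/L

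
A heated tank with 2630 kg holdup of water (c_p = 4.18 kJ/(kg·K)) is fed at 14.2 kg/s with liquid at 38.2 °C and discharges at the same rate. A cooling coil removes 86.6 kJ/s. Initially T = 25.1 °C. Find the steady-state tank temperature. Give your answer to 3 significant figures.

36.7 °C

Heat balance on the well-mixed liquid: M c_p dT/dt = ṁ c_p (T_in − T) − 86.6.
At steady state dT/dt = 0 ⇒ T_ss = T_in − Q̇/(ṁ c_p) = 38.2 − 86.6/(14.2·4.18) = 36.741 °C.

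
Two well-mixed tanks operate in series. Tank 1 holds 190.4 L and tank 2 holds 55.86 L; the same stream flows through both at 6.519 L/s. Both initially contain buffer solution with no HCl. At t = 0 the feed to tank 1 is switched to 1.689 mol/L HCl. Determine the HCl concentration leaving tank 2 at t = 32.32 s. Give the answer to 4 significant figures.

Time constants: τᵢ = Vᵢ/Q for each well-mixed tank.
τ₁ = 190.4/6.519 = 29.2069 s; τ₂ = 55.86/6.519 = 8.56880 s.
Solving the cascade with C₁(0)=C₂(0)=0 gives C₂(t) = C_in[1 − (τ₁ e^(−t/τ₁) − τ₂ e^(−t/τ₂))/(τ₁ − τ₂)].
At t = 32.32: e^(−t/τ₁) = 0.330686, e^(−t/τ₂) = 0.0230101.
C₂ = 1.689·[1 − (29.2069·0.330686 − 8.56880·0.0230101)/(20.6381)] = 1.689·0.541570 = 0.914711 mol/L.

0.9147 mol/L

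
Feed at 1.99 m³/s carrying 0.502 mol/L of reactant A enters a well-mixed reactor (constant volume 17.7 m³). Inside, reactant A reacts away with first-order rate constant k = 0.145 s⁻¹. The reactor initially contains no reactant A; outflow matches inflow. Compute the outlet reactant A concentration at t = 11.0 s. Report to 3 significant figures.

0.206 mol/L

V dC/dt = Q(C_in − C) − k V C.
dC/dt = (Q/V) C_in − (Q/V + k) C; effective rate a = Q/V + k = 0.11243 + 0.145 = 0.25743 s⁻¹.
C_ss = Q C_in/(Q + kV) = 0.21924 mol/L; C(t) = C_ss + (C₀ − C_ss) e^(−a t).
C(11.0) = 0.21924 + (-0.21924)·e^(−0.25743·11.0) = 0.21924 + (-0.21924)·0.058911 = 0.20633 mol/L.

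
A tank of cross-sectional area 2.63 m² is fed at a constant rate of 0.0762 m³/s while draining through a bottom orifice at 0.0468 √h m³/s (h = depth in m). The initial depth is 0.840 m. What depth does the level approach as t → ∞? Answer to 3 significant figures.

2.65 m

Level balance: A dh/dt = 0.0762 − 0.0468 √h. Setting dh/dt = 0:
Q_in = 0.0468 √h_ss ⇒ √h_ss = 0.0762/0.0468 = 1.6282.
h_ss = 1.6282² = 2.6511 m. (Since h₀ = 0.840 m < h_ss, the level will rise toward this value.)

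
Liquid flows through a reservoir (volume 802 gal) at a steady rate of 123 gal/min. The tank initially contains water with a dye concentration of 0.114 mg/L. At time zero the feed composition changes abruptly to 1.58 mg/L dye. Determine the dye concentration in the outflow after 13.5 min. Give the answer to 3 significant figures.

Accumulation = in − out for the solute gives V dC/dt = Q(C_in − C).
So dC/dt = (C_in − C)/τ with τ = V/Q = 802/123 = 6.5203 min.
Integrating: C(t) = C_in + (C₀ − C_in) e^(−t/τ).
C(13.5) = 1.58 + (0.114 − 1.58)·e^(−13.5/6.5203) = 1.58 + (-1.4660)·0.12613 = 1.3951 mg/L.

1.40 mg/L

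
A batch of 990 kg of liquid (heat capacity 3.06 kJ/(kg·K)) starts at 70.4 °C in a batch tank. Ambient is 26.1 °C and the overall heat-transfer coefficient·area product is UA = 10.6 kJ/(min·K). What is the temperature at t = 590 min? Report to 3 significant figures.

31.7 °C

Heat balance on the well-mixed liquid: M c_p dT/dt = −UA(T − T_amb).
dT/dt = (T_ss − T)/τ with T_ss = T_amb = 26.100 °C, τ = M c_p/UA = 990·3.06/10.6 = 285.79 min.
This is linear first-order; T(t) = T_ss + (T₀ − T_ss) e^(−t/τ).
T(590) = 26.100 + (44.300)·0.12689 = 31.721 °C.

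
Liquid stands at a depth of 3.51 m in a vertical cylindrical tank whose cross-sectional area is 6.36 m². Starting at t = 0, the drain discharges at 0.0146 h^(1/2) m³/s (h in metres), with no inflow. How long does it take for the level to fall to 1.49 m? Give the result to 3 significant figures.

With no inflow, A dh/dt = −0.0146 √h.
Separate and integrate: 2(√h − √h₀) = −(0.0146/A) t.
t = 2A(√h₀ − √h)/0.0146 = 2·6.36·(√3.51 − √1.49)/0.0146
  = 12.720 × (1.8735 − 1.2207) / 0.0146 = 568.78 s.

569 s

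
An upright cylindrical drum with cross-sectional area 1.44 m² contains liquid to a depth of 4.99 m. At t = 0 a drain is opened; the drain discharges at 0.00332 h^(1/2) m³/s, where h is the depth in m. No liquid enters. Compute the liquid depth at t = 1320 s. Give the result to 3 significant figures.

0.507 m

With no inflow, A dh/dt = −0.00332 √h.
∫ h^(−1/2) dh = −(0.00332/A) ∫ dt, giving 2√h = 2√h₀ − (0.00332/A) t.
√h = √4.99 − 0.00332·1320/(2·1.44) = 2.2338 − 1.5217 = 0.71216.
h = 0.71216² = 0.50718 m.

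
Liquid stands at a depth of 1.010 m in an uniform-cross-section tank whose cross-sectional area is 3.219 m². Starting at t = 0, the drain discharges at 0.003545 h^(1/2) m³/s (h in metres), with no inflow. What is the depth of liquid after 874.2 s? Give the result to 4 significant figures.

A dh/dt = −Q_out = −0.003545 √h.
Separate and integrate: 2(√h − √h₀) = −(0.003545/A) t.
√h = √1.010 − 0.003545·874.2/(2·3.219) = 1.00499 − 0.481367 = 0.523621.
h = 0.523621² = 0.274179 m.

0.2742 m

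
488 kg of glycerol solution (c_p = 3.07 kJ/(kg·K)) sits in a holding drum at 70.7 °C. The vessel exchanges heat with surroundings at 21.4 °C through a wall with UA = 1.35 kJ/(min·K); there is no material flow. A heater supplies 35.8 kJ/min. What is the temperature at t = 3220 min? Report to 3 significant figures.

Unsteady energy balance on the tank contents: M c_p dT/dt = −UA(T − T_amb) + Q̇.
dT/dt = (T_ss − T)/τ with T_ss = T_amb + Q̇/UA = 21.4 + 35.8/1.35 = 47.919 °C, τ = M c_p/UA = 488·3.07/1.35 = 1109.7 min.
This is linear first-order; T(t) = T_ss + (T₀ − T_ss) e^(−t/τ).
T(3220) = 47.919 + (22.781)·0.054937 = 49.170 °C.

49.2 °C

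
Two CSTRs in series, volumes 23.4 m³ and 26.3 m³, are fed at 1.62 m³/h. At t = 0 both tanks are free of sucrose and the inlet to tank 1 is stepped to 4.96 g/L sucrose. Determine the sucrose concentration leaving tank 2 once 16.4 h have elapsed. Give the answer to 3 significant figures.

1.44 g/L

Each tank obeys Vᵢ dCᵢ/dt = Q(Cᵢ₋₁ − Cᵢ), so τᵢ = Vᵢ/Q.
τ₁ = 23.4/1.62 = 14.444 h; τ₂ = 26.3/1.62 = 16.235 h.
Solving the cascade with C₁(0)=C₂(0)=0 gives C₂(t) = C_in[1 − (τ₁ e^(−t/τ₁) − τ₂ e^(−t/τ₂))/(τ₁ − τ₂)].
At t = 16.4: e^(−t/τ₁) = 0.32130, e^(−t/τ₂) = 0.36415.
C₂ = 4.96·[1 − (14.444·0.32130 − 16.235·0.36415)/(-1.7901)] = 4.96·0.29009 = 1.4388 g/L.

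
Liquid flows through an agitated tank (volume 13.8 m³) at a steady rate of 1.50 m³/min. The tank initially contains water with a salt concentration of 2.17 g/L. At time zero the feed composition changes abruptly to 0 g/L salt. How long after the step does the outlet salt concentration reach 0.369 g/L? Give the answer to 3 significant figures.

Species balance: V dC/dt = Q(C_in − C) ⇒ τ = V/Q = 9.2000 min.
C(t) = C_in + (C₀ − C_in) e^(−t/τ). Set C = 0.369 and solve for t:
e^(−t/τ) = (C − C_in)/(C₀ − C_in) = (0.369 − 0)/(2.17 − 0) = 0.17005
t = −τ ln(…) = 9.2000 × 1.7717 = 16.300 min.

16.3 min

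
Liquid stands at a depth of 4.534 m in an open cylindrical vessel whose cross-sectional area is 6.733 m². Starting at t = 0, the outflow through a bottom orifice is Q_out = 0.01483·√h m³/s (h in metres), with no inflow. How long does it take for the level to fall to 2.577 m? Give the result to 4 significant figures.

475.8 s

A dh/dt = −Q_out = −0.01483 √h.
This is separable: 2 d(√h)/dt = −0.01483/A, so √h = √h₀ − (0.01483/(2A)) t.
t = 2A(√h₀ − √h)/0.01483 = 2·6.733·(√4.534 − √2.577)/0.01483
  = 13.4660 × (2.12932 − 1.60530) / 0.01483 = 475.819 s.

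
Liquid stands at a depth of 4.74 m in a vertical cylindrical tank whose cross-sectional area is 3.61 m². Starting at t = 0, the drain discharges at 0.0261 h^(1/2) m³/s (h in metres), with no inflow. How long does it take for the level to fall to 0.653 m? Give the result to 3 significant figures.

379 s

Volume balance on the tank: A dh/dt = −0.0261 √h.
Separate and integrate: 2(√h − √h₀) = −(0.0261/A) t.
t = 2A(√h₀ − √h)/0.0261 = 2·3.61·(√4.74 − √0.653)/0.0261
  = 7.2200 × (2.1772 − 0.80808) / 0.0261 = 378.72 s.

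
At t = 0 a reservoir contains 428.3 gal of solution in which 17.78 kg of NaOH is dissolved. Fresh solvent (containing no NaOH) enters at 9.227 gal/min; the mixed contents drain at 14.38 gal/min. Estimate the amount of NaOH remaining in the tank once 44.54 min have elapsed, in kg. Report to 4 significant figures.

Total volume: dV/dt = Q_in − Q_out = -5.15300 gal/min, so V(t) = 428.3 − 5.15300 t and V(44.54) = 198.785 gal.
No NaOH enters, so dm/dt = −Q_out · (m/V).
dm/m = −Q_out dt/(V₀ − 5.15300 t); integrating gives ln(m/m₀) = −(Q_out/(Q_in−Q_out)) ln(V/V₀).
m = m₀ (V₀/V)^(Q_out/(Q_in−Q_out)) = 17.78 × (428.3/198.785)^(-2.79061) = 2.08759 kg.

2.088 kg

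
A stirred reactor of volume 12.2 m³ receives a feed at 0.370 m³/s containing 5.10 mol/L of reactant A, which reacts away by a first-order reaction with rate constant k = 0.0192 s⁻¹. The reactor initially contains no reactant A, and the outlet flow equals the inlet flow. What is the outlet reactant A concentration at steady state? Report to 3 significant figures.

3.12 mol/L

Accumulation = in − out − consumed: V dC/dt = Q C_in − Q C − k V C.
At steady state: 0 = Q C_in − (Q + kV) C_ss, so C_ss = Q C_in/(Q + kV).
C_ss = 0.370·5.10/(0.370 + 0.0192·12.2) = 1.8870/0.60424 = 3.1229 mol/L.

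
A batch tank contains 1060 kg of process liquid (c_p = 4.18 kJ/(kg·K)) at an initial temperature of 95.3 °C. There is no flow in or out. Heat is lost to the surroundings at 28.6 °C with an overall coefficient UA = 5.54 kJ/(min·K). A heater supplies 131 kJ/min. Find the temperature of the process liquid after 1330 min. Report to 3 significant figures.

M c_p dT/dt = −UA(T − T_amb) + Q̇.
dT/dt = (T_ss − T)/τ with T_ss = T_amb + Q̇/UA = 28.6 + 131/5.54 = 52.246 °C, τ = M c_p/UA = 1060·4.18/5.54 = 799.78 min.
T approaches T_ss exponentially: T(t) = T_ss + (T₀ − T_ss) e^(−t/τ).
T(1330) = 52.246 + (43.054)·0.18958 = 60.408 °C.

60.4 °C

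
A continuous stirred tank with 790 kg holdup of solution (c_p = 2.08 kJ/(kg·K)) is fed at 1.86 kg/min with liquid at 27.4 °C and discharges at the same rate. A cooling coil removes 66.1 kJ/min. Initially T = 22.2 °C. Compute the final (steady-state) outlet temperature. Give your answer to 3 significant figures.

Unsteady energy balance on the tank contents: M c_p dT/dt = ṁ c_p (T_in − T) − 66.1.
At steady state dT/dt = 0 ⇒ T_ss = T_in − Q̇/(ṁ c_p) = 27.4 − 66.1/(1.86·2.08) = 10.315 °C.

10.3 °C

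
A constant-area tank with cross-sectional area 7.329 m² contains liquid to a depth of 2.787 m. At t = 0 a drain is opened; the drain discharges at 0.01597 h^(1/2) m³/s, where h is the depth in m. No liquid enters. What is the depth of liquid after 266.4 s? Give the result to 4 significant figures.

A dh/dt = −Q_out = −0.01597 √h.
∫ h^(−1/2) dh = −(0.01597/A) ∫ dt, giving 2√h = 2√h₀ − (0.01597/A) t.
√h = √2.787 − 0.01597·266.4/(2·7.329) = 1.66943 − 0.290245 = 1.37919.
h = 1.37919² = 1.90215 m.

1.902 m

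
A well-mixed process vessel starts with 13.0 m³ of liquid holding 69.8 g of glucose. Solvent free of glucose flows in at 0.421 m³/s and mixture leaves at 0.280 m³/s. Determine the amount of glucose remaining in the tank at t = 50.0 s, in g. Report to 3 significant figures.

Let m(t) be the amount of glucose. Volume: V(t) = V₀ + (Q_in − Q_out) t = 13.0 + 0.14100 t; V(50.0) = 20.050 m³.
Solute balance: dm/dt = 0 − Q_out C = −Q_out m/V(t).
Separate: dm/m = −Q_out dt/V(t) ⇒ ln(m/m₀) = −(Q_out/(Q_in−Q_out)) ln(V/V₀).
m = m₀ (V₀/V)^(Q_out/(Q_in−Q_out)) = 69.8 × (13.0/20.050)^(1.9858) = 29.524 g.

29.5 g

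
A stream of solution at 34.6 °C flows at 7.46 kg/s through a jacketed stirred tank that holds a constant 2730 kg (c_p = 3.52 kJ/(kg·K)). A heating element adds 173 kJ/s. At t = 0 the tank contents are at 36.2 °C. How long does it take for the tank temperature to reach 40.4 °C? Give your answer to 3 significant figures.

Unsteady energy balance on the tank contents: M c_p dT/dt = ṁ c_p (T_in − T) + 173.
τ = M/ṁ = 365.95 s; T_ss = T_in + Q̇/(ṁ c_p) = 41.188 °C.
T(t) = T_ss + (T₀ − T_ss) e^(−t/τ). Set T = 40.4:
e^(−t/τ) = (40.4 − 41.188)/(36.2 − 41.188) = 0.15801
t = −365.95 · ln(0.15801) = 675.22 s.

675 s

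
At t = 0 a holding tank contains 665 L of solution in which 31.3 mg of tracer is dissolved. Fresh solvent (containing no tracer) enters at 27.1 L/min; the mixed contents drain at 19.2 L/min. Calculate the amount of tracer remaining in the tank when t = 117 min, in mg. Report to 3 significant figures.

3.77 mg

Let m(t) be the amount of tracer. Volume: V(t) = V₀ + (Q_in − Q_out) t = 665 + 7.9000 t; V(117) = 1589.3 L.
Solute balance: dm/dt = 0 − Q_out C = −Q_out m/V(t).
dm/m = −Q_out dt/(V₀ + 7.9000 t); integrating gives ln(m/m₀) = −(Q_out/(Q_in−Q_out)) ln(V/V₀).
m = m₀ (V₀/V)^(Q_out/(Q_in−Q_out)) = 31.3 × (665/1589.3)^(2.4304) = 3.7664 mg.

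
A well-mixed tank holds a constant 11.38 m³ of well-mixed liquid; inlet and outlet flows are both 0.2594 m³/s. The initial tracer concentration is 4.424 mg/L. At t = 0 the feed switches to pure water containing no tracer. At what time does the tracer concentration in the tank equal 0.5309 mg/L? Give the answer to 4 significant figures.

Unsteady species balance (constant V, well mixed): V dC/dt = Q(C_in − C), so τ = V/Q = 43.8705 s.
C(t) = C_in + (C₀ − C_in) e^(−t/τ). Set C = 0.5309 and solve for t:
e^(−t/τ) = (C − C_in)/(C₀ − C_in) = (0.5309 − 0)/(4.424 − 0) = 0.120005
t = −τ ln(…) = 43.8705 × 2.12023 = 93.0153 s.

93.02 s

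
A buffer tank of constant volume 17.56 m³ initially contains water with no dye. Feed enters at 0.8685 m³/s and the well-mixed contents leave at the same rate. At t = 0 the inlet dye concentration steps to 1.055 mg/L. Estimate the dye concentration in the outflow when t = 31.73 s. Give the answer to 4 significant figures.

0.8354 mg/L

Mass balance on the solute (V constant): V dC/dt = Q(C_in − C).
So dC/dt = (C_in − C)/τ with τ = V/Q = 17.56/0.8685 = 20.2188 s.
C approaches C_in exponentially: C(t) = C_in + (C₀ − C_in) e^(−t/τ).
C(31.73) = 1.055 + (0 − 1.055)·e^(−31.73/20.2188) = 1.055 + (-1.05500)·0.208184 = 0.835366 mg/L.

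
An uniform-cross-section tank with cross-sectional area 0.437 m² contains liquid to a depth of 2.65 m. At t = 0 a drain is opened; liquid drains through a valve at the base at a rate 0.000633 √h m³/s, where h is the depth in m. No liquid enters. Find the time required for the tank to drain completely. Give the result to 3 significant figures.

A dh/dt = −Q_out = −0.000633 √h.
Separate and integrate: 2(√h − √h₀) = −(0.000633/A) t.
Set h = 0: 2√h₀ = (0.000633/A) t_empty ⇒ t_empty = 2A√h₀/0.000633.
t_empty = 2·0.437·√2.65/0.000633 = 0.87400·1.6279/0.000633 = 2247.7 s.

2250 s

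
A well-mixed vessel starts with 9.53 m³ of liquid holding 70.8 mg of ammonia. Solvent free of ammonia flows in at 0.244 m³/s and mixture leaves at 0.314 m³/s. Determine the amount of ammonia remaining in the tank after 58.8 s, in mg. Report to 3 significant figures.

5.60 mg

Let m(t) be the amount of ammonia. Volume: V(t) = V₀ + (Q_in − Q_out) t = 9.53 − 0.070000 t; V(58.8) = 5.4140 m³.
Solute balance: dm/dt = 0 − Q_out C = −Q_out m/V(t).
Separate: dm/m = −Q_out dt/V(t) ⇒ ln(m/m₀) = −(Q_out/(Q_in−Q_out)) ln(V/V₀).
m = m₀ (V₀/V)^(Q_out/(Q_in−Q_out)) = 70.8 × (9.53/5.4140)^(-4.4857) = 5.6035 mg.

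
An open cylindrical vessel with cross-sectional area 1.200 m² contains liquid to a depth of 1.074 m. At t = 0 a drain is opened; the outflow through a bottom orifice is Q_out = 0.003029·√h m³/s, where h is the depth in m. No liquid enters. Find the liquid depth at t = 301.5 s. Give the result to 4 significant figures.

0.4301 m

With no inflow, A dh/dt = −0.003029 √h.
∫ h^(−1/2) dh = −(0.003029/A) ∫ dt, giving 2√h = 2√h₀ − (0.003029/A) t.
√h = √1.074 − 0.003029·301.5/(2·1.200) = 1.03634 − 0.380518 = 0.655822.
h = 0.655822² = 0.430102 m.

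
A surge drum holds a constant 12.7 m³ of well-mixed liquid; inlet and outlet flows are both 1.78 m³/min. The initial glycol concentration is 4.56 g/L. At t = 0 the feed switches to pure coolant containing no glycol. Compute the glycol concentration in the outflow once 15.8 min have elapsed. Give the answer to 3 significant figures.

0.498 g/L

Accumulation = in − out for the solute gives V dC/dt = Q(C_in − C).
Rewrite as dC/dt + C/τ = C_in/τ, τ = V/Q = 7.1348 min.
Integrating: C(t) = C_in + (C₀ − C_in) e^(−t/τ).
C(15.8) = 0 + (4.56 − 0)·e^(−15.8/7.1348) = 0 + (4.5600)·0.10921 = 0.49799 g/L.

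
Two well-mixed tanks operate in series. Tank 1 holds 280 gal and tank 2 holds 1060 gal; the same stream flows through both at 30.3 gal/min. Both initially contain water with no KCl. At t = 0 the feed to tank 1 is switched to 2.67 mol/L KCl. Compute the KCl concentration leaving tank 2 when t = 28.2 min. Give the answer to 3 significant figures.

1.09 mol/L

Time constants: τᵢ = Vᵢ/Q for each well-mixed tank.
τ₁ = 280/30.3 = 9.2409 min; τ₂ = 1060/30.3 = 34.983 min.
Solving the cascade with C₁(0)=C₂(0)=0 gives C₂(t) = C_in[1 − (τ₁ e^(−t/τ₁) − τ₂ e^(−t/τ₂))/(τ₁ − τ₂)].
At t = 28.2: e^(−t/τ₁) = 0.047281, e^(−t/τ₂) = 0.44660.
C₂ = 2.67·[1 − (9.2409·0.047281 − 34.983·0.44660)/(-25.743)] = 2.67·0.41006 = 1.0949 mol/L.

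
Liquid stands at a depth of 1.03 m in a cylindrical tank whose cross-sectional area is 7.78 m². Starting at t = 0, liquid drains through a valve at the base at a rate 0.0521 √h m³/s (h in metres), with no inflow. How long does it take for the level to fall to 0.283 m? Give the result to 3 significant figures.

A dh/dt = −Q_out = −0.0521 √h.
Separate and integrate: 2(√h − √h₀) = −(0.0521/A) t.
t = 2A(√h₀ − √h)/0.0521 = 2·7.78·(√1.03 − √0.283)/0.0521
  = 15.560 × (1.0149 − 0.53198) / 0.0521 = 144.22 s.

144 s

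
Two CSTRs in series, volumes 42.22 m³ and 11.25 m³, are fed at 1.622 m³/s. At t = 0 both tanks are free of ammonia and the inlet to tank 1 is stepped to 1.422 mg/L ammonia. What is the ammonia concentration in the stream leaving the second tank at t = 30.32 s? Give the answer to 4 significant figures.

Species balance on tank i: dCᵢ/dt = (Cᵢ₋₁ − Cᵢ)/τᵢ with τᵢ = Vᵢ/Q.
τ₁ = 42.22/1.622 = 26.0296 s; τ₂ = 11.25/1.622 = 6.93588 s.
Solving the cascade with C₁(0)=C₂(0)=0 gives C₂(t) = C_in[1 − (τ₁ e^(−t/τ₁) − τ₂ e^(−t/τ₂))/(τ₁ − τ₂)].
At t = 30.32: e^(−t/τ₁) = 0.311976, e^(−t/τ₂) = 0.0126327.
C₂ = 1.422·[1 − (26.0296·0.311976 − 6.93588·0.0126327)/(19.0937)] = 1.422·0.579286 = 0.823744 mg/L.

0.8237 mg/L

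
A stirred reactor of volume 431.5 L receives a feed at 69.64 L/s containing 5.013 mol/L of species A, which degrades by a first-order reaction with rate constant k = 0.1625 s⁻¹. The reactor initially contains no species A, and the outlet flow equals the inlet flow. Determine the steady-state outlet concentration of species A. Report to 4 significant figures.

2.498 mol/L

Species balance: V dC/dt = Q C_in − Q C − k V C.
At steady state: 0 = Q C_in − (Q + kV) C_ss, so C_ss = Q C_in/(Q + kV).
C_ss = 69.64·5.013/(69.64 + 0.1625·431.5) = 349.105/139.759 = 2.49791 mol/L.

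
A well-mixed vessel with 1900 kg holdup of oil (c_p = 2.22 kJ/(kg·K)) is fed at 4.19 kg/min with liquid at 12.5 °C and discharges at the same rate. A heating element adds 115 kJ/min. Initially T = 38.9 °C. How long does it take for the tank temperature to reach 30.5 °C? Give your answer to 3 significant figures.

M c_p dT/dt = ṁ c_p (T_in − T) + Q̇.
τ = M/ṁ = 453.46 min; T_ss = T_in + Q̇/(ṁ c_p) = 24.863 °C.
T(t) = T_ss + (T₀ − T_ss) e^(−t/τ). Set T = 30.5:
e^(−t/τ) = (30.5 − 24.863)/(38.9 − 24.863) = 0.40157
t = −453.46 · ln(0.40157) = 413.72 min.

414 min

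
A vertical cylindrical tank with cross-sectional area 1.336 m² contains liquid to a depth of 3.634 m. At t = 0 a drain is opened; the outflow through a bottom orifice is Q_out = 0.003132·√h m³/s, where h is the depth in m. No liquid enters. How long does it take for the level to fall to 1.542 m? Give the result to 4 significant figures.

566.9 s

With no inflow, A dh/dt = −0.003132 √h.
∫ h^(−1/2) dh = −(0.003132/A) ∫ dt, giving 2√h = 2√h₀ − (0.003132/A) t.
t = 2A(√h₀ − √h)/0.003132 = 2·1.336·(√3.634 − √1.542)/0.003132
  = 2.67200 × (1.90631 − 1.24177) / 0.003132 = 566.932 s.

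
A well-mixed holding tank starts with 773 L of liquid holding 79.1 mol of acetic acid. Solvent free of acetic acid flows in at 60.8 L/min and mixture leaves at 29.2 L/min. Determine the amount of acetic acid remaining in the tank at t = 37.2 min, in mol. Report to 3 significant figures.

33.7 mol

Let m(t) be the amount of acetic acid. Volume: V(t) = V₀ + (Q_in − Q_out) t = 773 + 31.600 t; V(37.2) = 1948.5 L.
Species balance (pure solvent in): dm/dt = −Q_out · m/V(t).
dm/m = −Q_out dt/(V₀ + 31.600 t); integrating gives ln(m/m₀) = −(Q_out/(Q_in−Q_out)) ln(V/V₀).
m = m₀ (V₀/V)^(Q_out/(Q_in−Q_out)) = 79.1 × (773/1948.5)^(0.92405) = 33.663 mol.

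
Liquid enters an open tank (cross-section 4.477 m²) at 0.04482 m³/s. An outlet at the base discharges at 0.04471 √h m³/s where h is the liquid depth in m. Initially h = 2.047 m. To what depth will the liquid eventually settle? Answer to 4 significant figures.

1.005 m

Volume balance on the tank: A dh/dt = Q_in − 0.04471 √h. At steady state dh/dt = 0:
Q_in = 0.04471 √h_ss ⇒ √h_ss = 0.04482/0.04471 = 1.00246.
h_ss = 1.00246² = 1.00493 m. (Since h₀ = 2.047 m > h_ss, the level will fall toward this value.)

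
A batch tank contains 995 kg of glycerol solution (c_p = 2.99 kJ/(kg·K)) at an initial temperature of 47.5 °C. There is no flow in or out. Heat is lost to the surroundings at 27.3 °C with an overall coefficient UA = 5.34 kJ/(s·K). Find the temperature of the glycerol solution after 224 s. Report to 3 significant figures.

40.8 °C

Energy balance: M c_p dT/dt = −UA(T − T_amb).
dT/dt = (T_ss − T)/τ with T_ss = T_amb = 27.300 °C, τ = M c_p/UA = 995·2.99/5.34 = 557.13 s.
T approaches T_ss exponentially: T(t) = T_ss + (T₀ − T_ss) e^(−t/τ).
T(224) = 27.300 + (20.200)·0.66894 = 40.813 °C.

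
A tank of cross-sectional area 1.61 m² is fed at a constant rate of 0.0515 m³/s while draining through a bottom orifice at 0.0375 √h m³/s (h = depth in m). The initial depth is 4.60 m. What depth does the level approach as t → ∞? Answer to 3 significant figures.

A dh/dt = Q_in − 0.0375 √h. Steady state requires inflow = outflow:
Q_in = 0.0375 √h_ss ⇒ √h_ss = 0.0515/0.0375 = 1.3733.
h_ss = 1.3733² = 1.8860 m. (Since h₀ = 4.60 m > h_ss, the level will fall toward this value.)

1.89 m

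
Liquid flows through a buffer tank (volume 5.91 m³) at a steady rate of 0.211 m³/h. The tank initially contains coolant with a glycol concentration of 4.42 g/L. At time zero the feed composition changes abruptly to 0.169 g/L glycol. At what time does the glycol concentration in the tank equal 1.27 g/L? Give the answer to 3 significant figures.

Accumulation = in − out for the solute gives V dC/dt = Q(C_in − C), so τ = V/Q = 28.009 h.
C(t) = C_in + (C₀ − C_in) e^(−t/τ). Set C = 1.27 and solve for t:
e^(−t/τ) = (C − C_in)/(C₀ − C_in) = (1.27 − 0.169)/(4.42 − 0.169) = 0.25900
t = −τ ln(…) = 28.009 × 1.3509 = 37.839 h.

37.8 h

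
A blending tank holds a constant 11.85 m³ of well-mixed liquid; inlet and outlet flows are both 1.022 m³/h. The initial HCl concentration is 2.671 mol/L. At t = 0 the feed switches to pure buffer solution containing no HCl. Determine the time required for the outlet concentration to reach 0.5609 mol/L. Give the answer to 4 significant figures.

Species balance: V dC/dt = Q(C_in − C) ⇒ τ = V/Q = 11.5949 h.
C(t) = C_in + (C₀ − C_in) e^(−t/τ). Set C = 0.5609 and solve for t:
e^(−t/τ) = (C − C_in)/(C₀ − C_in) = (0.5609 − 0)/(2.671 − 0) = 0.209996
t = −τ ln(…) = 11.5949 × 1.56067 = 18.0958 h.

18.10 h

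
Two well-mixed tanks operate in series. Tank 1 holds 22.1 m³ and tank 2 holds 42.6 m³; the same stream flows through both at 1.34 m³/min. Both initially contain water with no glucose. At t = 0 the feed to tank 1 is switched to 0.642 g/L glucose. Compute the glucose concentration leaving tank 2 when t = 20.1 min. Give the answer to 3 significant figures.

Time constants: τᵢ = Vᵢ/Q for each well-mixed tank.
τ₁ = 22.1/1.34 = 16.493 min; τ₂ = 42.6/1.34 = 31.791 min.
Solving the cascade with C₁(0)=C₂(0)=0 gives C₂(t) = C_in[1 − (τ₁ e^(−t/τ₁) − τ₂ e^(−t/τ₂))/(τ₁ − τ₂)].
At t = 20.1: e^(−t/τ₁) = 0.29560, e^(−t/τ₂) = 0.53139.
C₂ = 0.642·[1 − (16.493·0.29560 − 31.791·0.53139)/(-15.299)] = 0.642·0.21442 = 0.13765 g/L.

0.138 g/L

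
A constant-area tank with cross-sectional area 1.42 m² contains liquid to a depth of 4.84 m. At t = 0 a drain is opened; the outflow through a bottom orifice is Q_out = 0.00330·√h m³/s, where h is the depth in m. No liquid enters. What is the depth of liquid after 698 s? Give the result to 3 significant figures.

1.93 m

A dh/dt = −Q_out = −0.00330 √h.
This is separable: 2 d(√h)/dt = −0.00330/A, so √h = √h₀ − (0.00330/(2A)) t.
√h = √4.84 − 0.00330·698/(2·1.42) = 2.2000 − 0.81106 = 1.3889.
h = 1.3889² = 1.9292 m.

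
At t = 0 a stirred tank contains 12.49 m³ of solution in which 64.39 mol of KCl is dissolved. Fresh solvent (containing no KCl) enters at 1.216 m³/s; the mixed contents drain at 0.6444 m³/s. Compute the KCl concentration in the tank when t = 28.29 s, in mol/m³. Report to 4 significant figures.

Let m(t) be the amount of KCl. Volume: V(t) = V₀ + (Q_in − Q_out) t = 12.49 + 0.571600 t; V(28.29) = 28.6606 m³.
No KCl enters, so dm/dt = −Q_out · (m/V).
Separate: dm/m = −Q_out dt/V(t) ⇒ ln(m/m₀) = −(Q_out/(Q_in−Q_out)) ln(V/V₀).
m = m₀ (V₀/V)^(Q_out/(Q_in−Q_out)) = 64.39 × (12.49/28.6606)^(1.12736) = 25.2438 mol.
C = m/V = 25.2438/28.6606 = 0.880783 mol/m³.

0.8808 mol/m³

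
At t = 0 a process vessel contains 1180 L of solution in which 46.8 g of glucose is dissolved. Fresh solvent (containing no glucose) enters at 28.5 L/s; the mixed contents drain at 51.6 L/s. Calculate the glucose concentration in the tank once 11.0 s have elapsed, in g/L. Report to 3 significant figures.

0.0294 g/L

Let m(t) be the amount of glucose. Volume: V(t) = V₀ + (Q_in − Q_out) t = 1180 − 23.100 t; V(11.0) = 925.90 L.
No glucose enters, so dm/dt = −Q_out · (m/V).
dm/m = −Q_out dt/(V₀ − 23.100 t); integrating gives ln(m/m₀) = −(Q_out/(Q_in−Q_out)) ln(V/V₀).
m = m₀ (V₀/V)^(Q_out/(Q_in−Q_out)) = 46.8 × (1180/925.90)^(-2.2338) = 27.226 g.
C = m/V = 27.226/925.90 = 0.029405 g/L.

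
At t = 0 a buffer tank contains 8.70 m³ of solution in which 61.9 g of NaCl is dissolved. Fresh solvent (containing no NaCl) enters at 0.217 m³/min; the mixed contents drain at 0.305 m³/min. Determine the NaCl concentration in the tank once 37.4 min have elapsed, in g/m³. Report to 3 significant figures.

2.20 g/m³

Let m(t) be the amount of NaCl. Volume: V(t) = V₀ + (Q_in − Q_out) t = 8.70 − 0.088000 t; V(37.4) = 5.4088 m³.
No NaCl enters, so dm/dt = −Q_out · (m/V).
Separate: dm/m = −Q_out dt/V(t) ⇒ ln(m/m₀) = −(Q_out/(Q_in−Q_out)) ln(V/V₀).
m = m₀ (V₀/V)^(Q_out/(Q_in−Q_out)) = 61.9 × (8.70/5.4088)^(-3.4659) = 11.920 g.
C = m/V = 11.920/5.4088 = 2.2038 g/m³.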